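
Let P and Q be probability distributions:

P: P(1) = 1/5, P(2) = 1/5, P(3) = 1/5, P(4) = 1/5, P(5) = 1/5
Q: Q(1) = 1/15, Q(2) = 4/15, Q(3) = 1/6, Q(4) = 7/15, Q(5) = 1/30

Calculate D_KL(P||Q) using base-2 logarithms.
0.5591 bits

D_KL(P||Q) = Σ P(x) log₂(P(x)/Q(x))

Computing term by term:
  P(1)·log₂(P(1)/Q(1)) = (1/5)·log₂((1/5)/(1/15)) = 0.31699
  P(2)·log₂(P(2)/Q(2)) = (1/5)·log₂((1/5)/(4/15)) = -0.08301
  P(3)·log₂(P(3)/Q(3)) = (1/5)·log₂((1/5)/(1/6)) = 0.05261
  P(4)·log₂(P(4)/Q(4)) = (1/5)·log₂((1/5)/(7/15)) = -0.24448
  P(5)·log₂(P(5)/Q(5)) = (1/5)·log₂((1/5)/(1/30)) = 0.51699

D_KL(P||Q) = 0.31699 - 0.08301 + 0.05261 - 0.24448 + 0.51699 = 0.55910 ≈ 0.5591 bits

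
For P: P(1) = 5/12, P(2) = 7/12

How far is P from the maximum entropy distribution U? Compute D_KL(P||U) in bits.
0.0201 bits

U(i) = 1/2 for all i

D_KL(P||U) = Σ P(x) log₂(P(x) / (1/2))
           = Σ P(x) log₂(P(x)) + log₂(2)
           = log₂(2) - H(P)

H(P) = -Σ P(x) log₂(P(x)):
  -P(1)·log₂(P(1)) = -(5/12)·log₂(5/12) = 0.52626
  -P(2)·log₂(P(2)) = -(7/12)·log₂(7/12) = 0.45360
H(P) = 0.52626 + 0.45360 = 0.97986 bits

log₂(2) = 1.00000 bits

D_KL(P||U) = 1.00000 - 0.97986 = 0.02014 ≈ 0.0201 bits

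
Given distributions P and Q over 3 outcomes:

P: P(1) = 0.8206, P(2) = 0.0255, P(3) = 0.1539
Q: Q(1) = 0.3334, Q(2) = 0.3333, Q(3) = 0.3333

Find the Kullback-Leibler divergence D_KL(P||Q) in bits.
0.8002 bits

D_KL(P||Q) = Σ P(x) log₂(P(x)/Q(x))

Computing term by term:
  P(1)·log₂(P(1)/Q(1)) = 0.8206·log₂(0.8206/0.3334) = 1.06631
  P(2)·log₂(P(2)/Q(2)) = 0.0255·log₂(0.0255/0.3333) = -0.09456
  P(3)·log₂(P(3)/Q(3)) = 0.1539·log₂(0.1539/0.3333) = -0.17157

D_KL(P||Q) = 1.06631 - 0.09456 - 0.17157 = 0.80018 ≈ 0.8002 bits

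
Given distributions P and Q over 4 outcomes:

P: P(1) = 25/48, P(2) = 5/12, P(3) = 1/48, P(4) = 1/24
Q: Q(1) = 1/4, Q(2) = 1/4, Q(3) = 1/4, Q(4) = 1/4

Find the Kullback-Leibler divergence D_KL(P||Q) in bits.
0.6762 bits

D_KL(P||Q) = Σ P(x) log₂(P(x)/Q(x))

Computing term by term:
  P(1)·log₂(P(1)/Q(1)) = (25/48)·log₂((25/48)/(1/4)) = 0.55151
  P(2)·log₂(P(2)/Q(2)) = (5/12)·log₂((5/12)/(1/4)) = 0.30707
  P(3)·log₂(P(3)/Q(3)) = (1/48)·log₂((1/48)/(1/4)) = -0.07469
  P(4)·log₂(P(4)/Q(4)) = (1/24)·log₂((1/24)/(1/4)) = -0.10771

D_KL(P||Q) = 0.55151 + 0.30707 - 0.07469 - 0.10771 = 0.67618 ≈ 0.6762 bits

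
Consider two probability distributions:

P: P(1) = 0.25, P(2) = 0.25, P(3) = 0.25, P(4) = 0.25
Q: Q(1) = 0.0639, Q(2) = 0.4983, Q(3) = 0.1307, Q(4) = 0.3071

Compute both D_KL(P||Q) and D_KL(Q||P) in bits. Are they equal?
D_KL(P||Q) = 0.4030 bits, D_KL(Q||P) = 0.3389 bits. No, they are not equal.

D_KL(P||Q) = Σ P(x) log₂(P(x)/Q(x))

Computing term by term:
  P(1)·log₂(P(1)/Q(1)) = 0.25·log₂(0.25/0.0639) = 0.49201
  P(2)·log₂(P(2)/Q(2)) = 0.25·log₂(0.25/0.4983) = -0.24877
  P(3)·log₂(P(3)/Q(3)) = 0.25·log₂(0.25/0.1307) = 0.23392
  P(4)·log₂(P(4)/Q(4)) = 0.25·log₂(0.25/0.3071) = -0.07420

D_KL(P||Q) = 0.49201 - 0.24877 + 0.23392 - 0.07420 = 0.40296 ≈ 0.4030 bits

D_KL(Q||P) = Σ Q(x) log₂(Q(x)/P(x))

Computing term by term:
  Q(1)·log₂(Q(1)/P(1)) = 0.0639·log₂(0.0639/0.25) = -0.12576
  Q(2)·log₂(Q(2)/P(2)) = 0.4983·log₂(0.4983/0.25) = 0.49585
  Q(3)·log₂(Q(3)/P(3)) = 0.1307·log₂(0.1307/0.25) = -0.12229
  Q(4)·log₂(Q(4)/P(4)) = 0.3071·log₂(0.3071/0.25) = 0.09114

D_KL(Q||P) = -0.12576 + 0.49585 - 0.12229 + 0.09114 = 0.33894 ≈ 0.3389 bits

These are NOT equal (difference: 0.0641 bits). KL divergence is asymmetric: D_KL(P||Q) ≠ D_KL(Q||P) in general.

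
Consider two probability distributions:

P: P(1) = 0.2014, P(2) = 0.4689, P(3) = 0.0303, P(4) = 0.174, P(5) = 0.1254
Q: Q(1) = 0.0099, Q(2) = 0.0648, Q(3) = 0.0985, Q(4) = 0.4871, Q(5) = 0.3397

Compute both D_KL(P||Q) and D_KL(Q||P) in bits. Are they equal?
D_KL(P||Q) = 1.7240 bits, D_KL(Q||P) = 1.1513 bits. No, they are not equal.

D_KL(P||Q) = Σ P(x) log₂(P(x)/Q(x))

Computing term by term:
  P(1)·log₂(P(1)/Q(1)) = 0.2014·log₂(0.2014/0.0099) = 0.87538
  P(2)·log₂(P(2)/Q(2)) = 0.4689·log₂(0.4689/0.0648) = 1.33881
  P(3)·log₂(P(3)/Q(3)) = 0.0303·log₂(0.0303/0.0985) = -0.05153
  P(4)·log₂(P(4)/Q(4)) = 0.174·log₂(0.174/0.4871) = -0.25841
  P(5)·log₂(P(5)/Q(5)) = 0.1254·log₂(0.1254/0.3397) = -0.18029

D_KL(P||Q) = 0.87538 + 1.33881 - 0.05153 - 0.25841 - 0.18029 = 1.72396 ≈ 1.7240 bits

D_KL(Q||P) = Σ Q(x) log₂(Q(x)/P(x))

Computing term by term:
  Q(1)·log₂(Q(1)/P(1)) = 0.0099·log₂(0.0099/0.2014) = -0.04303
  Q(2)·log₂(Q(2)/P(2)) = 0.0648·log₂(0.0648/0.4689) = -0.18502
  Q(3)·log₂(Q(3)/P(3)) = 0.0985·log₂(0.0985/0.0303) = 0.16753
  Q(4)·log₂(Q(4)/P(4)) = 0.4871·log₂(0.4871/0.174) = 0.72341
  Q(5)·log₂(Q(5)/P(5)) = 0.3397·log₂(0.3397/0.1254) = 0.48839

D_KL(Q||P) = -0.04303 - 0.18502 + 0.16753 + 0.72341 + 0.48839 = 1.15128 ≈ 1.1513 bits

These are NOT equal (difference: 0.5727 bits). KL divergence is asymmetric: D_KL(P||Q) ≠ D_KL(Q||P) in general.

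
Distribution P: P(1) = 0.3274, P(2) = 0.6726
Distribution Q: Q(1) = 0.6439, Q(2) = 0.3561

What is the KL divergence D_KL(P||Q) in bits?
0.2976 bits

D_KL(P||Q) = Σ P(x) log₂(P(x)/Q(x))

Computing term by term:
  P(1)·log₂(P(1)/Q(1)) = 0.3274·log₂(0.3274/0.6439) = -0.31947
  P(2)·log₂(P(2)/Q(2)) = 0.6726·log₂(0.6726/0.3561) = 0.61709

D_KL(P||Q) = -0.31947 + 0.61709 = 0.29762 ≈ 0.2976 bits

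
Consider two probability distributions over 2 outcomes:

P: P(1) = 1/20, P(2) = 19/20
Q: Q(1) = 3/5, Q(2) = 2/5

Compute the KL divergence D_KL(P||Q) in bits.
1.0063 bits

D_KL(P||Q) = Σ P(x) log₂(P(x)/Q(x))

Computing term by term:
  P(1)·log₂(P(1)/Q(1)) = (1/20)·log₂((1/20)/(3/5)) = -0.17925
  P(2)·log₂(P(2)/Q(2)) = (19/20)·log₂((19/20)/(2/5)) = 1.18553

D_KL(P||Q) = -0.17925 + 1.18553 = 1.00628 ≈ 1.0063 bits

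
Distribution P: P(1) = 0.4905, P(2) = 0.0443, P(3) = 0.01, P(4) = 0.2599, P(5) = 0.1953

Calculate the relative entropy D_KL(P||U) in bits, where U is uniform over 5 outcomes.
0.5868 bits

U(i) = 1/5 for all i

D_KL(P||U) = Σ P(x) log₂(P(x) / (1/5))
           = Σ P(x) log₂(P(x)) + log₂(5)
           = log₂(5) - H(P)

H(P) = -Σ P(x) log₂(P(x)):
  -P(1)·log₂(P(1)) = -(0.4905)·log₂(0.4905) = 0.50407
  -P(2)·log₂(P(2)) = -(0.0443)·log₂(0.0443) = 0.19920
  -P(3)·log₂(P(3)) = -(0.01)·log₂(0.01) = 0.06644
  -P(4)·log₂(P(4)) = -(0.2599)·log₂(0.2599) = 0.50524
  -P(5)·log₂(P(5)) = -(0.1953)·log₂(0.1953) = 0.46017
H(P) = 0.50407 + 0.19920 + 0.06644 + 0.50524 + 0.46017 = 1.73512 bits

log₂(5) = 2.32193 bits

D_KL(P||U) = 2.32193 - 1.73512 = 0.58681 ≈ 0.5868 bits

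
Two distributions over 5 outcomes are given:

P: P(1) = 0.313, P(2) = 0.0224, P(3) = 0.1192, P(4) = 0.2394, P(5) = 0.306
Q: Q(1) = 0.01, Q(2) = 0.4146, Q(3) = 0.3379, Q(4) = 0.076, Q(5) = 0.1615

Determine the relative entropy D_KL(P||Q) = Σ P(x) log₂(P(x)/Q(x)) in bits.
1.9599 bits

D_KL(P||Q) = Σ P(x) log₂(P(x)/Q(x))

Computing term by term:
  P(1)·log₂(P(1)/Q(1)) = 0.313·log₂(0.313/0.01) = 1.55501
  P(2)·log₂(P(2)/Q(2)) = 0.0224·log₂(0.0224/0.4146) = -0.09431
  P(3)·log₂(P(3)/Q(3)) = 0.1192·log₂(0.1192/0.3379) = -0.17918
  P(4)·log₂(P(4)/Q(4)) = 0.2394·log₂(0.2394/0.076) = 0.39629
  P(5)·log₂(P(5)/Q(5)) = 0.306·log₂(0.306/0.1615) = 0.28213

D_KL(P||Q) = 1.55501 - 0.09431 - 0.17918 + 0.39629 + 0.28213 = 1.95994 ≈ 1.9599 bits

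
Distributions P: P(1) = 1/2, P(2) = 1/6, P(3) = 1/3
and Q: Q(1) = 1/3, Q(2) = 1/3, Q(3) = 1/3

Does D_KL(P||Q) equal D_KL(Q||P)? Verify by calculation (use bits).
D_KL(P||Q) = 0.1258 bits, D_KL(Q||P) = 0.1383 bits. No — D_KL(P||Q) ≠ D_KL(Q||P) for this pair.

D_KL(P||Q) = Σ P(x) log₂(P(x)/Q(x))

Computing term by term:
  P(1)·log₂(P(1)/Q(1)) = (1/2)·log₂((1/2)/(1/3)) = 0.29248
  P(2)·log₂(P(2)/Q(2)) = (1/6)·log₂((1/6)/(1/3)) = -0.16667
  P(3)·log₂(P(3)/Q(3)) = (1/3)·log₂((1/3)/(1/3)) = 0.00000

D_KL(P||Q) = 0.29248 - 0.16667 + 0.00000 = 0.12581 ≈ 0.1258 bits

D_KL(Q||P) = Σ Q(x) log₂(Q(x)/P(x))

Computing term by term:
  Q(1)·log₂(Q(1)/P(1)) = (1/3)·log₂((1/3)/(1/2)) = -0.19499
  Q(2)·log₂(Q(2)/P(2)) = (1/3)·log₂((1/3)/(1/6)) = 0.33333
  Q(3)·log₂(Q(3)/P(3)) = (1/3)·log₂((1/3)/(1/3)) = 0.00000

D_KL(Q||P) = -0.19499 + 0.33333 + 0.00000 = 0.13834 ≈ 0.1383 bits

These are NOT equal (difference: 0.0125 bits). KL divergence is asymmetric: D_KL(P||Q) ≠ D_KL(Q||P) in general.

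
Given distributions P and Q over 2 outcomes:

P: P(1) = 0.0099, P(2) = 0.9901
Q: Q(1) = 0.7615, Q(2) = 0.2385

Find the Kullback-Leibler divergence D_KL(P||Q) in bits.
1.9712 bits

D_KL(P||Q) = Σ P(x) log₂(P(x)/Q(x))

Computing term by term:
  P(1)·log₂(P(1)/Q(1)) = 0.0099·log₂(0.0099/0.7615) = -0.06203
  P(2)·log₂(P(2)/Q(2)) = 0.9901·log₂(0.9901/0.2385) = 2.03325

D_KL(P||Q) = -0.06203 + 2.03325 = 1.97122 ≈ 1.9712 bits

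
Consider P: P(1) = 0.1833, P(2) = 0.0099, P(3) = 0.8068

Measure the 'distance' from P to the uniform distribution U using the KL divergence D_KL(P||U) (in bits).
0.8205 bits

U(i) = 1/3 for all i

D_KL(P||U) = Σ P(x) log₂(P(x) / (1/3))
           = Σ P(x) log₂(P(x)) + log₂(3)
           = log₂(3) - H(P)

H(P) = -Σ P(x) log₂(P(x)):
  -P(1)·log₂(P(1)) = -(0.1833)·log₂(0.1833) = 0.44867
  -P(2)·log₂(P(2)) = -(0.0099)·log₂(0.0099) = 0.06592
  -P(3)·log₂(P(3)) = -(0.8068)·log₂(0.8068) = 0.24988
H(P) = 0.44867 + 0.06592 + 0.24988 = 0.76447 bits

log₂(3) = 1.58496 bits

D_KL(P||U) = 1.58496 - 0.76447 = 0.82049 ≈ 0.8205 bits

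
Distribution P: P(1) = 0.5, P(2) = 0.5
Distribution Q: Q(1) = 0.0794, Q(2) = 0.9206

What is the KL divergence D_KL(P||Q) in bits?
0.8870 bits

D_KL(P||Q) = Σ P(x) log₂(P(x)/Q(x))

Computing term by term:
  P(1)·log₂(P(1)/Q(1)) = 0.5·log₂(0.5/0.0794) = 1.32736
  P(2)·log₂(P(2)/Q(2)) = 0.5·log₂(0.5/0.9206) = -0.44032

D_KL(P||Q) = 1.32736 - 0.44032 = 0.88704 ≈ 0.8870 bits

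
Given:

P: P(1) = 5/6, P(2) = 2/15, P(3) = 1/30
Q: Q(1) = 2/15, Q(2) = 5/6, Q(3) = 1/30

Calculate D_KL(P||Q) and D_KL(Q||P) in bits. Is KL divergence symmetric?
D_KL(P||Q) = 1.8507 bits, D_KL(Q||P) = 1.8507 bits. The two values coincide for this particular pair, but no — KL divergence is not symmetric in general.

D_KL(P||Q) = Σ P(x) log₂(P(x)/Q(x))

Computing term by term:
  P(1)·log₂(P(1)/Q(1)) = (5/6)·log₂((5/6)/(2/15)) = 2.20321
  P(2)·log₂(P(2)/Q(2)) = (2/15)·log₂((2/15)/(5/6)) = -0.35251
  P(3)·log₂(P(3)/Q(3)) = (1/30)·log₂((1/30)/(1/30)) = 0.00000

D_KL(P||Q) = 2.20321 - 0.35251 + 0.00000 = 1.85070 ≈ 1.8507 bits

D_KL(Q||P) = Σ Q(x) log₂(Q(x)/P(x))

Computing term by term:
  Q(1)·log₂(Q(1)/P(1)) = (2/15)·log₂((2/15)/(5/6)) = -0.35251
  Q(2)·log₂(Q(2)/P(2)) = (5/6)·log₂((5/6)/(2/15)) = 2.20321
  Q(3)·log₂(Q(3)/P(3)) = (1/30)·log₂((1/30)/(1/30)) = 0.00000

D_KL(Q||P) = -0.35251 + 2.20321 + 0.00000 = 1.85070 ≈ 1.8507 bits

These ARE equal here. Q is P with outcomes relabeled (Q(1) = P(2), Q(2) = P(1)) by a relabeling that is its own inverse, so the two sums contain exactly the same terms in a different order. This is a special case — KL divergence is not symmetric in general: D_KL(P||Q) ≠ D_KL(Q||P) for most P, Q.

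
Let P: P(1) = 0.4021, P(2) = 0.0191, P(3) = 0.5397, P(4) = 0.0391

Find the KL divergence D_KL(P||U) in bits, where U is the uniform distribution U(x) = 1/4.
0.6994 bits

U(i) = 1/4 for all i

D_KL(P||U) = Σ P(x) log₂(P(x) / (1/4))
           = Σ P(x) log₂(P(x)) + log₂(4)
           = log₂(4) - H(P)

H(P) = -Σ P(x) log₂(P(x)):
  -P(1)·log₂(P(1)) = -(0.4021)·log₂(0.4021) = 0.52851
  -P(2)·log₂(P(2)) = -(0.0191)·log₂(0.0191) = 0.10907
  -P(3)·log₂(P(3)) = -(0.5397)·log₂(0.5397) = 0.48021
  -P(4)·log₂(P(4)) = -(0.0391)·log₂(0.0391) = 0.18286
H(P) = 0.52851 + 0.10907 + 0.48021 + 0.18286 = 1.30065 bits

log₂(4) = 2.00000 bits

D_KL(P||U) = 2.00000 - 1.30065 = 0.69935 ≈ 0.6994 bits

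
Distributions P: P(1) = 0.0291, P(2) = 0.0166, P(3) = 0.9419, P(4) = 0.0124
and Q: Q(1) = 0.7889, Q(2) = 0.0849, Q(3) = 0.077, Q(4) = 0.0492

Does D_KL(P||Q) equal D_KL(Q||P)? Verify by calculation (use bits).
D_KL(P||Q) = 3.2005 bits, D_KL(Q||P) = 3.7753 bits. No — D_KL(P||Q) ≠ D_KL(Q||P) for this pair.

D_KL(P||Q) = Σ P(x) log₂(P(x)/Q(x))

Computing term by term:
  P(1)·log₂(P(1)/Q(1)) = 0.0291·log₂(0.0291/0.7889) = -0.13854
  P(2)·log₂(P(2)/Q(2)) = 0.0166·log₂(0.0166/0.0849) = -0.03909
  P(3)·log₂(P(3)/Q(3)) = 0.9419·log₂(0.9419/0.077) = 3.40275
  P(4)·log₂(P(4)/Q(4)) = 0.0124·log₂(0.0124/0.0492) = -0.02466

D_KL(P||Q) = -0.13854 - 0.03909 + 3.40275 - 0.02466 = 3.20046 ≈ 3.2005 bits

D_KL(Q||P) = Σ Q(x) log₂(Q(x)/P(x))

Computing term by term:
  Q(1)·log₂(Q(1)/P(1)) = 0.7889·log₂(0.7889/0.0291) = 3.75576
  Q(2)·log₂(Q(2)/P(2)) = 0.0849·log₂(0.0849/0.0166) = 0.19990
  Q(3)·log₂(Q(3)/P(3)) = 0.077·log₂(0.077/0.9419) = -0.27817
  Q(4)·log₂(Q(4)/P(4)) = 0.0492·log₂(0.0492/0.0124) = 0.09783

D_KL(Q||P) = 3.75576 + 0.19990 - 0.27817 + 0.09783 = 3.77532 ≈ 3.7753 bits

These are NOT equal (difference: 0.5748 bits). KL divergence is asymmetric: D_KL(P||Q) ≠ D_KL(Q||P) in general.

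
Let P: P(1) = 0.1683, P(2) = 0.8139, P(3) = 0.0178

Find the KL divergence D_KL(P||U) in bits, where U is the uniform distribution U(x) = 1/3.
0.8070 bits

U(i) = 1/3 for all i

D_KL(P||U) = Σ P(x) log₂(P(x) / (1/3))
           = Σ P(x) log₂(P(x)) + log₂(3)
           = log₂(3) - H(P)

H(P) = -Σ P(x) log₂(P(x)):
  -P(1)·log₂(P(1)) = -(0.1683)·log₂(0.1683) = 0.43268
  -P(2)·log₂(P(2)) = -(0.8139)·log₂(0.8139) = 0.24179
  -P(3)·log₂(P(3)) = -(0.0178)·log₂(0.0178) = 0.10345
H(P) = 0.43268 + 0.24179 + 0.10345 = 0.77792 bits

log₂(3) = 1.58496 bits

D_KL(P||U) = 1.58496 - 0.77792 = 0.80704 ≈ 0.8070 bits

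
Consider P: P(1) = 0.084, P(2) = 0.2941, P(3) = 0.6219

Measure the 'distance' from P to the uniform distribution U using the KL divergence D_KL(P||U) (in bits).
0.3394 bits

U(i) = 1/3 for all i

D_KL(P||U) = Σ P(x) log₂(P(x) / (1/3))
           = Σ P(x) log₂(P(x)) + log₂(3)
           = log₂(3) - H(P)

H(P) = -Σ P(x) log₂(P(x)):
  -P(1)·log₂(P(1)) = -(0.084)·log₂(0.084) = 0.30017
  -P(2)·log₂(P(2)) = -(0.2941)·log₂(0.2941) = 0.51927
  -P(3)·log₂(P(3)) = -(0.6219)·log₂(0.6219) = 0.42615
H(P) = 0.30017 + 0.51927 + 0.42615 = 1.24559 bits

log₂(3) = 1.58496 bits

D_KL(P||U) = 1.58496 - 1.24559 = 0.33937 ≈ 0.3394 bits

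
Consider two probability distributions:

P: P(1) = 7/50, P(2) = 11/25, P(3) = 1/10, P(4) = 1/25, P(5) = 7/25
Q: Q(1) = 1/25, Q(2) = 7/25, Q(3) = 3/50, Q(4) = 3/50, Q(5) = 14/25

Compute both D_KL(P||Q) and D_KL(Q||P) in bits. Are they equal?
D_KL(P||Q) = 0.3102 bits, D_KL(Q||P) = 0.2960 bits. No, they are not equal.

D_KL(P||Q) = Σ P(x) log₂(P(x)/Q(x))

Computing term by term:
  P(1)·log₂(P(1)/Q(1)) = (7/50)·log₂((7/50)/(1/25)) = 0.25303
  P(2)·log₂(P(2)/Q(2)) = (11/25)·log₂((11/25)/(7/25)) = 0.28691
  P(3)·log₂(P(3)/Q(3)) = (1/10)·log₂((1/10)/(3/50)) = 0.07370
  P(4)·log₂(P(4)/Q(4)) = (1/25)·log₂((1/25)/(3/50)) = -0.02340
  P(5)·log₂(P(5)/Q(5)) = (7/25)·log₂((7/25)/(14/25)) = -0.28000

D_KL(P||Q) = 0.25303 + 0.28691 + 0.07370 - 0.02340 - 0.28000 = 0.31024 ≈ 0.3102 bits

D_KL(Q||P) = Σ Q(x) log₂(Q(x)/P(x))

Computing term by term:
  Q(1)·log₂(Q(1)/P(1)) = (1/25)·log₂((1/25)/(7/50)) = -0.07229
  Q(2)·log₂(Q(2)/P(2)) = (7/25)·log₂((7/25)/(11/25)) = -0.18258
  Q(3)·log₂(Q(3)/P(3)) = (3/50)·log₂((3/50)/(1/10)) = -0.04422
  Q(4)·log₂(Q(4)/P(4)) = (3/50)·log₂((3/50)/(1/25)) = 0.03510
  Q(5)·log₂(Q(5)/P(5)) = (14/25)·log₂((14/25)/(7/25)) = 0.56000

D_KL(Q||P) = -0.07229 - 0.18258 - 0.04422 + 0.03510 + 0.56000 = 0.29601 ≈ 0.2960 bits

These are NOT equal (difference: 0.0142 bits). KL divergence is asymmetric: D_KL(P||Q) ≠ D_KL(Q||P) in general.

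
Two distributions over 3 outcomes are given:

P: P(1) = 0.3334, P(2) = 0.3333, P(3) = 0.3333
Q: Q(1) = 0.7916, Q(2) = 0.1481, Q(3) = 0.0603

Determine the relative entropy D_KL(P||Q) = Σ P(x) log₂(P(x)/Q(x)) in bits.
0.7962 bits

D_KL(P||Q) = Σ P(x) log₂(P(x)/Q(x))

Computing term by term:
  P(1)·log₂(P(1)/Q(1)) = 0.3334·log₂(0.3334/0.7916) = -0.41592
  P(2)·log₂(P(2)/Q(2)) = 0.3333·log₂(0.3333/0.1481) = 0.39004
  P(3)·log₂(P(3)/Q(3)) = 0.3333·log₂(0.3333/0.0603) = 0.82211

D_KL(P||Q) = -0.41592 + 0.39004 + 0.82211 = 0.79623 ≈ 0.7962 bits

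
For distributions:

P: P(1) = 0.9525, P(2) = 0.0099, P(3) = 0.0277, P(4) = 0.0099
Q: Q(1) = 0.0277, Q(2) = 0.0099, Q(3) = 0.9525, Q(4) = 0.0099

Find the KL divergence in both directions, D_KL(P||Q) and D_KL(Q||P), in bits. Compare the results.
D_KL(P||Q) = 4.7200 bits, D_KL(Q||P) = 4.7200 bits. The two directions give exactly the same value for this pair.

D_KL(P||Q) = Σ P(x) log₂(P(x)/Q(x))

Computing term by term:
  P(1)·log₂(P(1)/Q(1)) = 0.9525·log₂(0.9525/0.0277) = 4.86133
  P(2)·log₂(P(2)/Q(2)) = 0.0099·log₂(0.0099/0.0099) = 0.00000
  P(3)·log₂(P(3)/Q(3)) = 0.0277·log₂(0.0277/0.9525) = -0.14137
  P(4)·log₂(P(4)/Q(4)) = 0.0099·log₂(0.0099/0.0099) = 0.00000

D_KL(P||Q) = 4.86133 + 0.00000 - 0.14137 + 0.00000 = 4.71996 ≈ 4.7200 bits

D_KL(Q||P) = Σ Q(x) log₂(Q(x)/P(x))

Computing term by term:
  Q(1)·log₂(Q(1)/P(1)) = 0.0277·log₂(0.0277/0.9525) = -0.14137
  Q(2)·log₂(Q(2)/P(2)) = 0.0099·log₂(0.0099/0.0099) = 0.00000
  Q(3)·log₂(Q(3)/P(3)) = 0.9525·log₂(0.9525/0.0277) = 4.86133
  Q(4)·log₂(Q(4)/P(4)) = 0.0099·log₂(0.0099/0.0099) = 0.00000

D_KL(Q||P) = -0.14137 + 0.00000 + 4.86133 + 0.00000 = 4.71996 ≈ 4.7200 bits

These ARE equal here. Q is P with outcomes relabeled (Q(1) = P(3), Q(2) = P(4), Q(3) = P(1), Q(4) = P(2)) by a relabeling that is its own inverse, so the two sums contain exactly the same terms in a different order. This is a special case — KL divergence is not symmetric in general: D_KL(P||Q) ≠ D_KL(Q||P) for most P, Q.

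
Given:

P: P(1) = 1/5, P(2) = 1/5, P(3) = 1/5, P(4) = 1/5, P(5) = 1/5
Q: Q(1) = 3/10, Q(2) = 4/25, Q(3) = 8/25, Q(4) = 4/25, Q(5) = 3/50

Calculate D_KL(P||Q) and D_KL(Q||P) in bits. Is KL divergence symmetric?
D_KL(P||Q) = 0.2236 bits, D_KL(Q||P) = 0.1852 bits. No, KL divergence is not symmetric.

D_KL(P||Q) = Σ P(x) log₂(P(x)/Q(x))

Computing term by term:
  P(1)·log₂(P(1)/Q(1)) = (1/5)·log₂((1/5)/(3/10)) = -0.11699
  P(2)·log₂(P(2)/Q(2)) = (1/5)·log₂((1/5)/(4/25)) = 0.06439
  P(3)·log₂(P(3)/Q(3)) = (1/5)·log₂((1/5)/(8/25)) = -0.13561
  P(4)·log₂(P(4)/Q(4)) = (1/5)·log₂((1/5)/(4/25)) = 0.06439
  P(5)·log₂(P(5)/Q(5)) = (1/5)·log₂((1/5)/(3/50)) = 0.34739

D_KL(P||Q) = -0.11699 + 0.06439 - 0.13561 + 0.06439 + 0.34739 = 0.22357 ≈ 0.2236 bits

D_KL(Q||P) = Σ Q(x) log₂(Q(x)/P(x))

Computing term by term:
  Q(1)·log₂(Q(1)/P(1)) = (3/10)·log₂((3/10)/(1/5)) = 0.17549
  Q(2)·log₂(Q(2)/P(2)) = (4/25)·log₂((4/25)/(1/5)) = -0.05151
  Q(3)·log₂(Q(3)/P(3)) = (8/25)·log₂((8/25)/(1/5)) = 0.21698
  Q(4)·log₂(Q(4)/P(4)) = (4/25)·log₂((4/25)/(1/5)) = -0.05151
  Q(5)·log₂(Q(5)/P(5)) = (3/50)·log₂((3/50)/(1/5)) = -0.10422

D_KL(Q||P) = 0.17549 - 0.05151 + 0.21698 - 0.05151 - 0.10422 = 0.18523 ≈ 0.1852 bits

These are NOT equal (difference: 0.0384 bits). KL divergence is asymmetric: D_KL(P||Q) ≠ D_KL(Q||P) in general.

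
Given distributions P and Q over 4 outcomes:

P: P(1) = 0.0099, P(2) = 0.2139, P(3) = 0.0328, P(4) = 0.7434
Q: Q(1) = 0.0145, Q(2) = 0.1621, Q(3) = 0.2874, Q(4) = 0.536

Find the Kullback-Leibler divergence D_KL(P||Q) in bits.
0.3282 bits

D_KL(P||Q) = Σ P(x) log₂(P(x)/Q(x))

Computing term by term:
  P(1)·log₂(P(1)/Q(1)) = 0.0099·log₂(0.0099/0.0145) = -0.00545
  P(2)·log₂(P(2)/Q(2)) = 0.2139·log₂(0.2139/0.1621) = 0.08557
  P(3)·log₂(P(3)/Q(3)) = 0.0328·log₂(0.0328/0.2874) = -0.10271
  P(4)·log₂(P(4)/Q(4)) = 0.7434·log₂(0.7434/0.536) = 0.35081

D_KL(P||Q) = -0.00545 + 0.08557 - 0.10271 + 0.35081 = 0.32822 ≈ 0.3282 bits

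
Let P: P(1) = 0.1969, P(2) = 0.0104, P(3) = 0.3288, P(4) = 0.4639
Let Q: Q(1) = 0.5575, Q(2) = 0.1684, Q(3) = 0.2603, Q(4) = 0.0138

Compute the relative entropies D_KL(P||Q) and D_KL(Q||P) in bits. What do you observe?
D_KL(P||Q) = 2.1259 bits, D_KL(Q||P) = 1.3559 bits. The two directions give different values (D_KL(P||Q) exceeds D_KL(Q||P) by 0.7700 bits): KL divergence is asymmetric.

D_KL(P||Q) = Σ P(x) log₂(P(x)/Q(x))

Computing term by term:
  P(1)·log₂(P(1)/Q(1)) = 0.1969·log₂(0.1969/0.5575) = -0.29565
  P(2)·log₂(P(2)/Q(2)) = 0.0104·log₂(0.0104/0.1684) = -0.04178
  P(3)·log₂(P(3)/Q(3)) = 0.3288·log₂(0.3288/0.2603) = 0.11082
  P(4)·log₂(P(4)/Q(4)) = 0.4639·log₂(0.4639/0.0138) = 2.35247

D_KL(P||Q) = -0.29565 - 0.04178 + 0.11082 + 2.35247 = 2.12586 ≈ 2.1259 bits

D_KL(Q||P) = Σ Q(x) log₂(Q(x)/P(x))

Computing term by term:
  Q(1)·log₂(Q(1)/P(1)) = 0.5575·log₂(0.5575/0.1969) = 0.83709
  Q(2)·log₂(Q(2)/P(2)) = 0.1684·log₂(0.1684/0.0104) = 0.67650
  Q(3)·log₂(Q(3)/P(3)) = 0.2603·log₂(0.2603/0.3288) = -0.08773
  Q(4)·log₂(Q(4)/P(4)) = 0.0138·log₂(0.0138/0.4639) = -0.06998

D_KL(Q||P) = 0.83709 + 0.67650 - 0.08773 - 0.06998 = 1.35588 ≈ 1.3559 bits

These are NOT equal (difference: 0.7700 bits). KL divergence is asymmetric: D_KL(P||Q) ≠ D_KL(Q||P) in general.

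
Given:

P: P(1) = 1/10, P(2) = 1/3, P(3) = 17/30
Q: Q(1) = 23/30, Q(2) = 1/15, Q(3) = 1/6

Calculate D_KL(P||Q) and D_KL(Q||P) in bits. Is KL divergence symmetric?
D_KL(P||Q) = 1.4806 bits, D_KL(Q||P) = 1.8039 bits. No, KL divergence is not symmetric.

D_KL(P||Q) = Σ P(x) log₂(P(x)/Q(x))

Computing term by term:
  P(1)·log₂(P(1)/Q(1)) = (1/10)·log₂((1/10)/(23/30)) = -0.29386
  P(2)·log₂(P(2)/Q(2)) = (1/3)·log₂((1/3)/(1/15)) = 0.77398
  P(3)·log₂(P(3)/Q(3)) = (17/30)·log₂((17/30)/(1/6)) = 1.00047

D_KL(P||Q) = -0.29386 + 0.77398 + 1.00047 = 1.48059 ≈ 1.4806 bits

D_KL(Q||P) = Σ Q(x) log₂(Q(x)/P(x))

Computing term by term:
  Q(1)·log₂(Q(1)/P(1)) = (23/30)·log₂((23/30)/(1/10)) = 2.25293
  Q(2)·log₂(Q(2)/P(2)) = (1/15)·log₂((1/15)/(1/3)) = -0.15480
  Q(3)·log₂(Q(3)/P(3)) = (1/6)·log₂((1/6)/(17/30)) = -0.29426

D_KL(Q||P) = 2.25293 - 0.15480 - 0.29426 = 1.80387 ≈ 1.8039 bits

These are NOT equal (difference: 0.3233 bits). KL divergence is asymmetric: D_KL(P||Q) ≠ D_KL(Q||P) in general.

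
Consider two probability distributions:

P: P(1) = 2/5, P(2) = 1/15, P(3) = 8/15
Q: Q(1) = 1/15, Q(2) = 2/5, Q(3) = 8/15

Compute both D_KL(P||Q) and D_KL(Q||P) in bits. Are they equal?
D_KL(P||Q) = 0.8617 bits, D_KL(Q||P) = 0.8617 bits. Yes, in this case they are equal (although KL divergence is not symmetric in general).

D_KL(P||Q) = Σ P(x) log₂(P(x)/Q(x))

Computing term by term:
  P(1)·log₂(P(1)/Q(1)) = (2/5)·log₂((2/5)/(1/15)) = 1.03399
  P(2)·log₂(P(2)/Q(2)) = (1/15)·log₂((1/15)/(2/5)) = -0.17233
  P(3)·log₂(P(3)/Q(3)) = (8/15)·log₂((8/15)/(8/15)) = 0.00000

D_KL(P||Q) = 1.03399 - 0.17233 + 0.00000 = 0.86166 ≈ 0.8617 bits

D_KL(Q||P) = Σ Q(x) log₂(Q(x)/P(x))

Computing term by term:
  Q(1)·log₂(Q(1)/P(1)) = (1/15)·log₂((1/15)/(2/5)) = -0.17233
  Q(2)·log₂(Q(2)/P(2)) = (2/5)·log₂((2/5)/(1/15)) = 1.03399
  Q(3)·log₂(Q(3)/P(3)) = (8/15)·log₂((8/15)/(8/15)) = 0.00000

D_KL(Q||P) = -0.17233 + 1.03399 + 0.00000 = 0.86166 ≈ 0.8617 bits

These ARE equal here. Q is P with outcomes relabeled (Q(1) = P(2), Q(2) = P(1)) by a relabeling that is its own inverse, so the two sums contain exactly the same terms in a different order. This is a special case — KL divergence is not symmetric in general: D_KL(P||Q) ≠ D_KL(Q||P) for most P, Q.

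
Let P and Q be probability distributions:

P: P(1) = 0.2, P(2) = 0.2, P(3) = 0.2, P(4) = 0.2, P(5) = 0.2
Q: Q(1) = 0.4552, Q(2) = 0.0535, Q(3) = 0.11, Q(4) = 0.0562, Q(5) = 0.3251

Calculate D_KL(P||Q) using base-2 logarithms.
0.5418 bits

D_KL(P||Q) = Σ P(x) log₂(P(x)/Q(x))

Computing term by term:
  P(1)·log₂(P(1)/Q(1)) = 0.2·log₂(0.2/0.4552) = -0.23730
  P(2)·log₂(P(2)/Q(2)) = 0.2·log₂(0.2/0.0535) = 0.38048
  P(3)·log₂(P(3)/Q(3)) = 0.2·log₂(0.2/0.11) = 0.17250
  P(4)·log₂(P(4)/Q(4)) = 0.2·log₂(0.2/0.0562) = 0.36627
  P(5)·log₂(P(5)/Q(5)) = 0.2·log₂(0.2/0.3251) = -0.14018

D_KL(P||Q) = -0.23730 + 0.38048 + 0.17250 + 0.36627 - 0.14018 = 0.54177 ≈ 0.5418 bits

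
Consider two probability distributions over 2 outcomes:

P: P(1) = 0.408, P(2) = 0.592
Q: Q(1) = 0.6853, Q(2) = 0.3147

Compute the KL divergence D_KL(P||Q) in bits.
0.2344 bits

D_KL(P||Q) = Σ P(x) log₂(P(x)/Q(x))

Computing term by term:
  P(1)·log₂(P(1)/Q(1)) = 0.408·log₂(0.408/0.6853) = -0.30525
  P(2)·log₂(P(2)/Q(2)) = 0.592·log₂(0.592/0.3147) = 0.53968

D_KL(P||Q) = -0.30525 + 0.53968 = 0.23443 ≈ 0.2344 bits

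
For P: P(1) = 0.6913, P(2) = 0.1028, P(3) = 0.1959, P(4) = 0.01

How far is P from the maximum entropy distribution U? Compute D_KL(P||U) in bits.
0.7672 bits

U(i) = 1/4 for all i

D_KL(P||U) = Σ P(x) log₂(P(x) / (1/4))
           = Σ P(x) log₂(P(x)) + log₂(4)
           = log₂(4) - H(P)

H(P) = -Σ P(x) log₂(P(x)):
  -P(1)·log₂(P(1)) = -(0.6913)·log₂(0.6913) = 0.36820
  -P(2)·log₂(P(2)) = -(0.1028)·log₂(0.1028) = 0.33740
  -P(3)·log₂(P(3)) = -(0.1959)·log₂(0.1959) = 0.46072
  -P(4)·log₂(P(4)) = -(0.01)·log₂(0.01) = 0.06644
H(P) = 0.36820 + 0.33740 + 0.46072 + 0.06644 = 1.23276 bits

log₂(4) = 2.00000 bits

D_KL(P||U) = 2.00000 - 1.23276 = 0.76724 ≈ 0.7672 bits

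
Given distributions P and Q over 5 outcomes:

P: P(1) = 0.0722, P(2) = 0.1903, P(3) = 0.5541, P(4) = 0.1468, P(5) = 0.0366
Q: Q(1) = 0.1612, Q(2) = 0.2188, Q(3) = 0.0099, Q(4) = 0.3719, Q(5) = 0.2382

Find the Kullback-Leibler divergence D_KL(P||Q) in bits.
2.7997 bits

D_KL(P||Q) = Σ P(x) log₂(P(x)/Q(x))

Computing term by term:
  P(1)·log₂(P(1)/Q(1)) = 0.0722·log₂(0.0722/0.1612) = -0.08366
  P(2)·log₂(P(2)/Q(2)) = 0.1903·log₂(0.1903/0.2188) = -0.03831
  P(3)·log₂(P(3)/Q(3)) = 0.5541·log₂(0.5541/0.0099) = 3.21742
  P(4)·log₂(P(4)/Q(4)) = 0.1468·log₂(0.1468/0.3719) = -0.19687
  P(5)·log₂(P(5)/Q(5)) = 0.0366·log₂(0.0366/0.2382) = -0.09890

D_KL(P||Q) = -0.08366 - 0.03831 + 3.21742 - 0.19687 - 0.09890 = 2.79968 ≈ 2.7997 bits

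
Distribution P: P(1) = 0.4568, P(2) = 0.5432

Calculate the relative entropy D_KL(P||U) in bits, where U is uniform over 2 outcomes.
0.0054 bits

U(i) = 1/2 for all i

D_KL(P||U) = Σ P(x) log₂(P(x) / (1/2))
           = Σ P(x) log₂(P(x)) + log₂(2)
           = log₂(2) - H(P)

H(P) = -Σ P(x) log₂(P(x)):
  -P(1)·log₂(P(1)) = -(0.4568)·log₂(0.4568) = 0.51635
  -P(2)·log₂(P(2)) = -(0.5432)·log₂(0.5432) = 0.47826
H(P) = 0.51635 + 0.47826 = 0.99461 bits

log₂(2) = 1.00000 bits

D_KL(P||U) = 1.00000 - 0.99461 = 0.00539 ≈ 0.0054 bits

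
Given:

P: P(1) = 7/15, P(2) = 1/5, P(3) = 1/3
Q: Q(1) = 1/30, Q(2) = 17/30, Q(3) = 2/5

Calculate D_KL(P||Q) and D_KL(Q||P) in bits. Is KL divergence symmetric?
D_KL(P||Q) = 1.3886 bits, D_KL(Q||P) = 0.8297 bits. No, KL divergence is not symmetric.

D_KL(P||Q) = Σ P(x) log₂(P(x)/Q(x))

Computing term by term:
  P(1)·log₂(P(1)/Q(1)) = (7/15)·log₂((7/15)/(1/30)) = 1.77677
  P(2)·log₂(P(2)/Q(2)) = (1/5)·log₂((1/5)/(17/30)) = -0.30050
  P(3)·log₂(P(3)/Q(3)) = (1/3)·log₂((1/3)/(2/5)) = -0.08768

D_KL(P||Q) = 1.77677 - 0.30050 - 0.08768 = 1.38859 ≈ 1.3886 bits

D_KL(Q||P) = Σ Q(x) log₂(Q(x)/P(x))

Computing term by term:
  Q(1)·log₂(Q(1)/P(1)) = (1/30)·log₂((1/30)/(7/15)) = -0.12691
  Q(2)·log₂(Q(2)/P(2)) = (17/30)·log₂((17/30)/(1/5)) = 0.85142
  Q(3)·log₂(Q(3)/P(3)) = (2/5)·log₂((2/5)/(1/3)) = 0.10521

D_KL(Q||P) = -0.12691 + 0.85142 + 0.10521 = 0.82972 ≈ 0.8297 bits

These are NOT equal (difference: 0.5589 bits). KL divergence is asymmetric: D_KL(P||Q) ≠ D_KL(Q||P) in general.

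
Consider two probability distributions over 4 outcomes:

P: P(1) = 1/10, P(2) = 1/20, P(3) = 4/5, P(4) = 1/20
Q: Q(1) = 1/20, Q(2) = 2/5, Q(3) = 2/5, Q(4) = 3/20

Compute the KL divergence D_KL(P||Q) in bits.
0.6708 bits

D_KL(P||Q) = Σ P(x) log₂(P(x)/Q(x))

Computing term by term:
  P(1)·log₂(P(1)/Q(1)) = (1/10)·log₂((1/10)/(1/20)) = 0.10000
  P(2)·log₂(P(2)/Q(2)) = (1/20)·log₂((1/20)/(2/5)) = -0.15000
  P(3)·log₂(P(3)/Q(3)) = (4/5)·log₂((4/5)/(2/5)) = 0.80000
  P(4)·log₂(P(4)/Q(4)) = (1/20)·log₂((1/20)/(3/20)) = -0.07925

D_KL(P||Q) = 0.10000 - 0.15000 + 0.80000 - 0.07925 = 0.67075 ≈ 0.6708 bits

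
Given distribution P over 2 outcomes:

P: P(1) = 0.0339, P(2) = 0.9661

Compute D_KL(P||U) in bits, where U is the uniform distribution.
0.7864 bits

U(i) = 1/2 for all i

D_KL(P||U) = Σ P(x) log₂(P(x) / (1/2))
           = Σ P(x) log₂(P(x)) + log₂(2)
           = log₂(2) - H(P)

H(P) = -Σ P(x) log₂(P(x)):
  -P(1)·log₂(P(1)) = -(0.0339)·log₂(0.0339) = 0.16552
  -P(2)·log₂(P(2)) = -(0.9661)·log₂(0.9661) = 0.04807
H(P) = 0.16552 + 0.04807 = 0.21359 bits

log₂(2) = 1.00000 bits

D_KL(P||U) = 1.00000 - 0.21359 = 0.78641 ≈ 0.7864 bits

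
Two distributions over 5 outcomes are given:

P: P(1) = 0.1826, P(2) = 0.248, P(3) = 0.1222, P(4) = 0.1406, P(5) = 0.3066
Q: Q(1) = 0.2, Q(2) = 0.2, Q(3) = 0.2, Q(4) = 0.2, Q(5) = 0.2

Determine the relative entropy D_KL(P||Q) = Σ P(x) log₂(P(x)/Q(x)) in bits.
0.0836 bits

D_KL(P||Q) = Σ P(x) log₂(P(x)/Q(x))

Computing term by term:
  P(1)·log₂(P(1)/Q(1)) = 0.1826·log₂(0.1826/0.2) = -0.02398
  P(2)·log₂(P(2)/Q(2)) = 0.248·log₂(0.248/0.2) = 0.07696
  P(3)·log₂(P(3)/Q(3)) = 0.1222·log₂(0.1222/0.2) = -0.08685
  P(4)·log₂(P(4)/Q(4)) = 0.1406·log₂(0.1406/0.2) = -0.07148
  P(5)·log₂(P(5)/Q(5)) = 0.3066·log₂(0.3066/0.2) = 0.18898

D_KL(P||Q) = -0.02398 + 0.07696 - 0.08685 - 0.07148 + 0.18898 = 0.08363 ≈ 0.0836 bits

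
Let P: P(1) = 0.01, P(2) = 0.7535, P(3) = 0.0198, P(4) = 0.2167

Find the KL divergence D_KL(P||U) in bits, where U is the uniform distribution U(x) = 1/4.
1.0358 bits

U(i) = 1/4 for all i

D_KL(P||U) = Σ P(x) log₂(P(x) / (1/4))
           = Σ P(x) log₂(P(x)) + log₂(4)
           = log₂(4) - H(P)

H(P) = -Σ P(x) log₂(P(x)):
  -P(1)·log₂(P(1)) = -(0.01)·log₂(0.01) = 0.06644
  -P(2)·log₂(P(2)) = -(0.7535)·log₂(0.7535) = 0.30767
  -P(3)·log₂(P(3)) = -(0.0198)·log₂(0.0198) = 0.11204
  -P(4)·log₂(P(4)) = -(0.2167)·log₂(0.2167) = 0.47809
H(P) = 0.06644 + 0.30767 + 0.11204 + 0.47809 = 0.96424 bits

log₂(4) = 2.00000 bits

D_KL(P||U) = 2.00000 - 0.96424 = 1.03576 ≈ 1.0358 bits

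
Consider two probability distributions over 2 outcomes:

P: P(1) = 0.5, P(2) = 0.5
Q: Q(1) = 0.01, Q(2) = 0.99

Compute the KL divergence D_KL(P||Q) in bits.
2.3292 bits

D_KL(P||Q) = Σ P(x) log₂(P(x)/Q(x))

Computing term by term:
  P(1)·log₂(P(1)/Q(1)) = 0.5·log₂(0.5/0.01) = 2.82193
  P(2)·log₂(P(2)/Q(2)) = 0.5·log₂(0.5/0.99) = -0.49275

D_KL(P||Q) = 2.82193 - 0.49275 = 2.32918 ≈ 2.3292 bits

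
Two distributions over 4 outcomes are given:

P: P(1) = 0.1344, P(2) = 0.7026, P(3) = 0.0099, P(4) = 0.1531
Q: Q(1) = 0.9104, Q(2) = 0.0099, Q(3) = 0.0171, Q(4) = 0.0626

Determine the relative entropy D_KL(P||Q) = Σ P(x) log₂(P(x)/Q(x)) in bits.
4.1392 bits

D_KL(P||Q) = Σ P(x) log₂(P(x)/Q(x))

Computing term by term:
  P(1)·log₂(P(1)/Q(1)) = 0.1344·log₂(0.1344/0.9104) = -0.37094
  P(2)·log₂(P(2)/Q(2)) = 0.7026·log₂(0.7026/0.0099) = 4.32038
  P(3)·log₂(P(3)/Q(3)) = 0.0099·log₂(0.0099/0.0171) = -0.00781
  P(4)·log₂(P(4)/Q(4)) = 0.1531·log₂(0.1531/0.0626) = 0.19754

D_KL(P||Q) = -0.37094 + 4.32038 - 0.00781 + 0.19754 = 4.13917 ≈ 4.1392 bits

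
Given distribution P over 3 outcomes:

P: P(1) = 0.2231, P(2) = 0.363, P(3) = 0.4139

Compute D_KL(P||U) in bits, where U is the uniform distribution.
0.0447 bits

U(i) = 1/3 for all i

D_KL(P||U) = Σ P(x) log₂(P(x) / (1/3))
           = Σ P(x) log₂(P(x)) + log₂(3)
           = log₂(3) - H(P)

H(P) = -Σ P(x) log₂(P(x)):
  -P(1)·log₂(P(1)) = -(0.2231)·log₂(0.2231) = 0.48284
  -P(2)·log₂(P(2)) = -(0.363)·log₂(0.363) = 0.53069
  -P(3)·log₂(P(3)) = -(0.4139)·log₂(0.4139) = 0.52675
H(P) = 0.48284 + 0.53069 + 0.52675 = 1.54028 bits

log₂(3) = 1.58496 bits

D_KL(P||U) = 1.58496 - 1.54028 = 0.04468 ≈ 0.0447 bits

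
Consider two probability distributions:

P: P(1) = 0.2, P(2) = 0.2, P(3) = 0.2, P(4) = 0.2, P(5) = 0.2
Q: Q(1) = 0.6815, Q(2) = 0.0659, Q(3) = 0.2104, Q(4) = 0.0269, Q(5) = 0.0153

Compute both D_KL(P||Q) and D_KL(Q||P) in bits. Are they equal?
D_KL(P||Q) = 1.2725 bits, D_KL(Q||P) = 0.9806 bits. No, they are not equal.

D_KL(P||Q) = Σ P(x) log₂(P(x)/Q(x))

Computing term by term:
  P(1)·log₂(P(1)/Q(1)) = 0.2·log₂(0.2/0.6815) = -0.35374
  P(2)·log₂(P(2)/Q(2)) = 0.2·log₂(0.2/0.0659) = 0.32033
  P(3)·log₂(P(3)/Q(3)) = 0.2·log₂(0.2/0.2104) = -0.01463
  P(4)·log₂(P(4)/Q(4)) = 0.2·log₂(0.2/0.0269) = 0.57886
  P(5)·log₂(P(5)/Q(5)) = 0.2·log₂(0.2/0.0153) = 0.74168

D_KL(P||Q) = -0.35374 + 0.32033 - 0.01463 + 0.57886 + 0.74168 = 1.27250 ≈ 1.2725 bits

D_KL(Q||P) = Σ Q(x) log₂(Q(x)/P(x))

Computing term by term:
  Q(1)·log₂(Q(1)/P(1)) = 0.6815·log₂(0.6815/0.2) = 1.20538
  Q(2)·log₂(Q(2)/P(2)) = 0.0659·log₂(0.0659/0.2) = -0.10555
  Q(3)·log₂(Q(3)/P(3)) = 0.2104·log₂(0.2104/0.2) = 0.01539
  Q(4)·log₂(Q(4)/P(4)) = 0.0269·log₂(0.0269/0.2) = -0.07786
  Q(5)·log₂(Q(5)/P(5)) = 0.0153·log₂(0.0153/0.2) = -0.05674

D_KL(Q||P) = 1.20538 - 0.10555 + 0.01539 - 0.07786 - 0.05674 = 0.98062 ≈ 0.9806 bits

These are NOT equal (difference: 0.2919 bits). KL divergence is asymmetric: D_KL(P||Q) ≠ D_KL(Q||P) in general.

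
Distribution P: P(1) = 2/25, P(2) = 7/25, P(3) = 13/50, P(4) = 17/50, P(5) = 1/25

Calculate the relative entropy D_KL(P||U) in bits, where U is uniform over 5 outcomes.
0.2960 bits

U(i) = 1/5 for all i

D_KL(P||U) = Σ P(x) log₂(P(x) / (1/5))
           = Σ P(x) log₂(P(x)) + log₂(5)
           = log₂(5) - H(P)

H(P) = -Σ P(x) log₂(P(x)):
  -P(1)·log₂(P(1)) = -(2/25)·log₂(2/25) = 0.29151
  -P(2)·log₂(P(2)) = -(7/25)·log₂(7/25) = 0.51422
  -P(3)·log₂(P(3)) = -(13/50)·log₂(13/50) = 0.50529
  -P(4)·log₂(P(4)) = -(17/50)·log₂(17/50) = 0.52917
  -P(5)·log₂(P(5)) = -(1/25)·log₂(1/25) = 0.18575
H(P) = 0.29151 + 0.51422 + 0.50529 + 0.52917 + 0.18575 = 2.02594 bits

log₂(5) = 2.32193 bits

D_KL(P||U) = 2.32193 - 2.02594 = 0.29599 ≈ 0.2960 bits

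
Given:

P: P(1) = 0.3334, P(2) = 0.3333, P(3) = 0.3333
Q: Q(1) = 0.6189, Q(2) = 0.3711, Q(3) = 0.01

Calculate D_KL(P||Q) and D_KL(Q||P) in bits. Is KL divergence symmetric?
D_KL(P||Q) = 1.3369 bits, D_KL(Q||P) = 0.5593 bits. No, KL divergence is not symmetric.

D_KL(P||Q) = Σ P(x) log₂(P(x)/Q(x))

Computing term by term:
  P(1)·log₂(P(1)/Q(1)) = 0.3334·log₂(0.3334/0.6189) = -0.29754
  P(2)·log₂(P(2)/Q(2)) = 0.3333·log₂(0.3333/0.3711) = -0.05166
  P(3)·log₂(P(3)/Q(3)) = 0.3333·log₂(0.3333/0.01) = 1.68608

D_KL(P||Q) = -0.29754 - 0.05166 + 1.68608 = 1.33688 ≈ 1.3369 bits

D_KL(Q||P) = Σ Q(x) log₂(Q(x)/P(x))

Computing term by term:
  Q(1)·log₂(Q(1)/P(1)) = 0.6189·log₂(0.6189/0.3334) = 0.55234
  Q(2)·log₂(Q(2)/P(2)) = 0.3711·log₂(0.3711/0.3333) = 0.05752
  Q(3)·log₂(Q(3)/P(3)) = 0.01·log₂(0.01/0.3333) = -0.05059

D_KL(Q||P) = 0.55234 + 0.05752 - 0.05059 = 0.55927 ≈ 0.5593 bits

These are NOT equal (difference: 0.7776 bits). KL divergence is asymmetric: D_KL(P||Q) ≠ D_KL(Q||P) in general.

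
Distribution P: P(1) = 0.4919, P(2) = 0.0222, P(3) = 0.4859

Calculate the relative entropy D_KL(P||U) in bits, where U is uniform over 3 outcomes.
0.4536 bits

U(i) = 1/3 for all i

D_KL(P||U) = Σ P(x) log₂(P(x) / (1/3))
           = Σ P(x) log₂(P(x)) + log₂(3)
           = log₂(3) - H(P)

H(P) = -Σ P(x) log₂(P(x)):
  -P(1)·log₂(P(1)) = -(0.4919)·log₂(0.4919) = 0.50349
  -P(2)·log₂(P(2)) = -(0.0222)·log₂(0.0222) = 0.12195
  -P(3)·log₂(P(3)) = -(0.4859)·log₂(0.4859) = 0.50595
H(P) = 0.50349 + 0.12195 + 0.50595 = 1.13139 bits

log₂(3) = 1.58496 bits

D_KL(P||U) = 1.58496 - 1.13139 = 0.45357 ≈ 0.4536 bits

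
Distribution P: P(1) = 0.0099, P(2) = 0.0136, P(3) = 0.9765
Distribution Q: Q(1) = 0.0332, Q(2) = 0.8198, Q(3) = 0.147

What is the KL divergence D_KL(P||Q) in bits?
2.5699 bits

D_KL(P||Q) = Σ P(x) log₂(P(x)/Q(x))

Computing term by term:
  P(1)·log₂(P(1)/Q(1)) = 0.0099·log₂(0.0099/0.0332) = -0.01728
  P(2)·log₂(P(2)/Q(2)) = 0.0136·log₂(0.0136/0.8198) = -0.08042
  P(3)·log₂(P(3)/Q(3)) = 0.9765·log₂(0.9765/0.147) = 2.66761

D_KL(P||Q) = -0.01728 - 0.08042 + 2.66761 = 2.56991 ≈ 2.5699 bits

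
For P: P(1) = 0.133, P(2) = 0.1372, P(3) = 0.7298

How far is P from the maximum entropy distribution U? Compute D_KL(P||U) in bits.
0.4731 bits

U(i) = 1/3 for all i

D_KL(P||U) = Σ P(x) log₂(P(x) / (1/3))
           = Σ P(x) log₂(P(x)) + log₂(3)
           = log₂(3) - H(P)

H(P) = -Σ P(x) log₂(P(x)):
  -P(1)·log₂(P(1)) = -(0.133)·log₂(0.133) = 0.38710
  -P(2)·log₂(P(2)) = -(0.1372)·log₂(0.1372) = 0.39317
  -P(3)·log₂(P(3)) = -(0.7298)·log₂(0.7298) = 0.33164
H(P) = 0.38710 + 0.39317 + 0.33164 = 1.11191 bits

log₂(3) = 1.58496 bits

D_KL(P||U) = 1.58496 - 1.11191 = 0.47305 ≈ 0.4731 bits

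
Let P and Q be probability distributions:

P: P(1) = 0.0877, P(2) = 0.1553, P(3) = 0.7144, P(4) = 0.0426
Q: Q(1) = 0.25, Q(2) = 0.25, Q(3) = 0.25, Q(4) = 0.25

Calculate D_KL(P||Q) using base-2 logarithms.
0.7342 bits

D_KL(P||Q) = Σ P(x) log₂(P(x)/Q(x))

Computing term by term:
  P(1)·log₂(P(1)/Q(1)) = 0.0877·log₂(0.0877/0.25) = -0.13254
  P(2)·log₂(P(2)/Q(2)) = 0.1553·log₂(0.1553/0.25) = -0.10667
  P(3)·log₂(P(3)/Q(3)) = 0.7144·log₂(0.7144/0.25) = 1.08218
  P(4)·log₂(P(4)/Q(4)) = 0.0426·log₂(0.0426/0.25) = -0.10876

D_KL(P||Q) = -0.13254 - 0.10667 + 1.08218 - 0.10876 = 0.73421 ≈ 0.7342 bits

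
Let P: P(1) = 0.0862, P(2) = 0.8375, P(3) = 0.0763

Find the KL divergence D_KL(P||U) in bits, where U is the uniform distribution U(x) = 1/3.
0.7826 bits

U(i) = 1/3 for all i

D_KL(P||U) = Σ P(x) log₂(P(x) / (1/3))
           = Σ P(x) log₂(P(x)) + log₂(3)
           = log₂(3) - H(P)

H(P) = -Σ P(x) log₂(P(x)):
  -P(1)·log₂(P(1)) = -(0.0862)·log₂(0.0862) = 0.30482
  -P(2)·log₂(P(2)) = -(0.8375)·log₂(0.8375) = 0.21427
  -P(3)·log₂(P(3)) = -(0.0763)·log₂(0.0763) = 0.28324
H(P) = 0.30482 + 0.21427 + 0.28324 = 0.80233 bits

log₂(3) = 1.58496 bits

D_KL(P||U) = 1.58496 - 0.80233 = 0.78263 ≈ 0.7826 bits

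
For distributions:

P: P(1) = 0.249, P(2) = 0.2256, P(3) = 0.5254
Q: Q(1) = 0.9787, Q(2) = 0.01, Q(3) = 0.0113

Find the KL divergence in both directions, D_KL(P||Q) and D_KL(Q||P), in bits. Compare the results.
D_KL(P||Q) = 3.4327 bits, D_KL(Q||P) = 1.8251 bits. D_KL(P||Q) is larger than D_KL(Q||P) by 1.6076 bits; the two directions differ.

D_KL(P||Q) = Σ P(x) log₂(P(x)/Q(x))

Computing term by term:
  P(1)·log₂(P(1)/Q(1)) = 0.249·log₂(0.249/0.9787) = -0.49171
  P(2)·log₂(P(2)/Q(2)) = 0.2256·log₂(0.2256/0.01) = 1.01423
  P(3)·log₂(P(3)/Q(3)) = 0.5254·log₂(0.5254/0.0113) = 2.91020

D_KL(P||Q) = -0.49171 + 1.01423 + 2.91020 = 3.43272 ≈ 3.4327 bits

D_KL(Q||P) = Σ Q(x) log₂(Q(x)/P(x))

Computing term by term:
  Q(1)·log₂(Q(1)/P(1)) = 0.9787·log₂(0.9787/0.249) = 1.93266
  Q(2)·log₂(Q(2)/P(2)) = 0.01·log₂(0.01/0.2256) = -0.04496
  Q(3)·log₂(Q(3)/P(3)) = 0.0113·log₂(0.0113/0.5254) = -0.06259

D_KL(Q||P) = 1.93266 - 0.04496 - 0.06259 = 1.82511 ≈ 1.8251 bits

These are NOT equal (difference: 1.6076 bits). KL divergence is asymmetric: D_KL(P||Q) ≠ D_KL(Q||P) in general.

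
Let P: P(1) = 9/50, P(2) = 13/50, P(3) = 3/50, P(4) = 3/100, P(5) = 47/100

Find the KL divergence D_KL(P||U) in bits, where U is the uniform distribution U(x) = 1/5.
0.4641 bits

U(i) = 1/5 for all i

D_KL(P||U) = Σ P(x) log₂(P(x) / (1/5))
           = Σ P(x) log₂(P(x)) + log₂(5)
           = log₂(5) - H(P)

H(P) = -Σ P(x) log₂(P(x)):
  -P(1)·log₂(P(1)) = -(9/50)·log₂(9/50) = 0.44531
  -P(2)·log₂(P(2)) = -(13/50)·log₂(13/50) = 0.50529
  -P(3)·log₂(P(3)) = -(3/50)·log₂(3/50) = 0.24353
  -P(4)·log₂(P(4)) = -(3/100)·log₂(3/100) = 0.15177
  -P(5)·log₂(P(5)) = -(47/100)·log₂(47/100) = 0.51196
H(P) = 0.44531 + 0.50529 + 0.24353 + 0.15177 + 0.51196 = 1.85786 bits

log₂(5) = 2.32193 bits

D_KL(P||U) = 2.32193 - 1.85786 = 0.46407 ≈ 0.4641 bits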